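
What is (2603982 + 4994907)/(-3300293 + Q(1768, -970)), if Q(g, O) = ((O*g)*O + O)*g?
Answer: 7598889/2941082786347 ≈ 2.5837e-6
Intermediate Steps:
Q(g, O) = g*(O + g*O²) (Q(g, O) = (g*O² + O)*g = (O + g*O²)*g = g*(O + g*O²))
(2603982 + 4994907)/(-3300293 + Q(1768, -970)) = (2603982 + 4994907)/(-3300293 - 970*1768*(1 - 970*1768)) = 7598889/(-3300293 - 970*1768*(1 - 1714960)) = 7598889/(-3300293 - 970*1768*(-1714959)) = 7598889/(-3300293 + 2941086086640) = 7598889/2941082786347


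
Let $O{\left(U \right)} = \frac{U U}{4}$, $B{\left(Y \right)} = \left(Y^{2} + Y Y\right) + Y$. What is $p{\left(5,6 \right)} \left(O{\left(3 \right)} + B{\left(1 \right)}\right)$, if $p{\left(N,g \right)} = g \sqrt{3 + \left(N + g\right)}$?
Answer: $\frac{63 \sqrt{14}}{2} \approx 117.86$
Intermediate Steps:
$B{\left(Y \right)} = Y + 2 Y^{2}$ ($B{\left(Y \right)} = \left(Y^{2} + Y^{2}\right) + Y = 2 Y^{2} + Y = Y + 2 Y^{2}$)
$O{\left(U \right)} = \frac{U^{2}}{4}$ ($O{\left(U \right)} = U^{2} \cdot \frac{1}{4} = \frac{U^{2}}{4}$)
$p{\left(N,g \right)} = g \sqrt{3 + N + g}$
$p{\left(5,6 \right)} \left(O{\left(3 \right)} + B{\left(1 \right)}\right) = 6 \sqrt{3 + 5 + 6} \left(\frac{3^{2}}{4} + 1 \left(1 + 2 \cdot 1\right)\right) = 6 \sqrt{14} \left(\frac{1}{4} \cdot 9 + 1 \left(1 + 2\right)\right) = 6 \sqrt{14} \left(\frac{9}{4} + 1 \cdot 3\right) = 6 \sqrt{14} \left(\frac{9}{4} + 3\right) = 6 \sqrt{14} \cdot \frac{21}{4} = \frac{63 \sqrt{14}}{2}$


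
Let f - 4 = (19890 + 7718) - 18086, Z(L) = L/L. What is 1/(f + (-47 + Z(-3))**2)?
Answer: 1/11642 ≈ 8.5896e-5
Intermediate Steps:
Z(L) = 1
f = 9526 (f = 4 + ((19890 + 7718) - 18086) = 4 + (27608 - 18086) = 4 + 9522 = 9526)
1/(f + (-47 + Z(-3))**2) = 1/(9526 + (-47 + 1)**2) = 1/(9526 + (-46)**2) = 1/(9526 + 2116) = 1/11642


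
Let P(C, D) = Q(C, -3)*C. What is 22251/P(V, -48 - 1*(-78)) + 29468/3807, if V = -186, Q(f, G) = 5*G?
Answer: 18547253/1180170 ≈ 15.716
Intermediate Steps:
P(C, D) = -15*C (P(C, D) = (5*(-3))*C = -15*C)
22251/P(V, -48 - 1*(-78)) + 29468/3807 = 22251/((-15*(-186))) + 29468/3807 = 22251/2790 + 29468*(1/3807) = 22251*(1/2790) + 29468/3807 = 7417/930 + 29468/3807 = 18547253/1180170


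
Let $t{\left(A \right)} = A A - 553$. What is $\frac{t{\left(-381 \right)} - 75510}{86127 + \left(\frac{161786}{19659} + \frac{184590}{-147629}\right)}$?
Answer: $\frac{200538876633078}{249981351687481} \approx 0.80222$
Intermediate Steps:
$t{\left(A \right)} = -553 + A^{2}$ ($t{\left(A \right)} = A^{2} - 553 = -553 + A^{2}$)
$\frac{t{\left(-381 \right)} - 75510}{86127 + \left(\frac{161786}{19659} + \frac{184590}{-147629}\right)} = \frac{\left(-553 + \left(-381\right)^{2}\right) - 75510}{86127 + \left(\frac{161786}{19659} + \frac{184590}{-147629}\right)} = \frac{\left(-553 + 145161\right) - 75510}{86127 + \left(161786 \cdot \frac{1}{19659} + 184590 \left(- \frac{1}{147629}\right)\right)} = \frac{144608 - 75510}{86127 + \left(\frac{161786}{19659} - \frac{184590}{147629}\right)} = \frac{69098}{86127 + \frac{20255450584}{2902238511}} = \frac{69098}{\frac{249981351687481}{2902238511}} = 69098 \cdot \frac{2902238511}{249981351687481} = \frac{200538876633078}{249981351687481}$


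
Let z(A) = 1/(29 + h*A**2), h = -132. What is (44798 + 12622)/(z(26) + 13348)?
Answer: 1707345420/396893881 ≈ 4.3018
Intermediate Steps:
z(A) = 1/(29 - 132*A**2)
(44798 + 12622)/(z(26) + 13348) = (44798 + 12622)/(-1/(-29 + 132*26**2) + 13348) = 57420/(-1/(-29 + 132*676) + 13348) = 57420/(-1/(-29 + 89232) + 13348) = 57420/(-1/89203 + 13348) = 57420/(1190681643/89203) = 57420*(89203/1190681643) = 1707345420/396893881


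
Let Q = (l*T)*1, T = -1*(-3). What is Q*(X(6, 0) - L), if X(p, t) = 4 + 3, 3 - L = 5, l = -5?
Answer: -135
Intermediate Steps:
L = -2 (L = 3 - 1*5 = 3 - 5 = -2)
T = 3
X(p, t) = 7
Q = -15 (Q = -5*3*1 = -15*1 = -15)
Q*(X(6, 0) - L) = -15*(7 - 1*(-2)) = -15*(7 + 2) = -15*9 = -135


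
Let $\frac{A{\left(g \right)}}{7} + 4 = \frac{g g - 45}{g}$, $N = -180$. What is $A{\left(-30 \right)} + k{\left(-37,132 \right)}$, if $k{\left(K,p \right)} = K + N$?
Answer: $- \frac{889}{2} \approx -444.5$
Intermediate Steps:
$k{\left(K,p \right)} = -180 + K$ ($k{\left(K,p \right)} = K - 180 = -180 + K$)
$A{\left(g \right)} = -28 + \frac{7 \left(-45 + g^{2}\right)}{g}$ ($A{\left(g \right)} = -28 + 7 \frac{g g - 45}{g} = -28 + 7 \frac{g^{2} - 45}{g} = -28 + 7 \frac{-45 + g^{2}}{g} = -28 + \frac{7 \left(-45 + g^{2}\right)}{g}$)
$A{\left(-30 \right)} + k{\left(-37,132 \right)} = \left(-28 - \frac{315}{-30} + 7 \left(-30\right)\right) - 217 = \left(-28 - - \frac{21}{2} - 210\right) - 217 = \left(-28 + \frac{21}{2} - 210\right) - 217 = - \frac{455}{2} - 217 = - \frac{889}{2}$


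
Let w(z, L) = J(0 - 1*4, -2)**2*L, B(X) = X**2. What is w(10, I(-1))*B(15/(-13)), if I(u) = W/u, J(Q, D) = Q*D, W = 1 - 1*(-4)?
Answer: -72000/169 ≈ -426.04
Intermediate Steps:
W = 5 (W = 1 + 4 = 5)
J(Q, D) = D*Q
I(u) = 5/u
w(z, L) = 64*L (w(z, L) = (-2*(0 - 1*4))**2*L = (-2*(0 - 4))**2*L = (-2*(-4))**2*L = 8**2*L = 64*L)
w(10, I(-1))*B(15/(-13)) = (64*(5/(-1)))*(15/(-13))**2 = (64*(5*(-1)))*(15*(-1/13))**2 = (64*(-5))*(-15/13)**2 = -320*225/169 = -72000/169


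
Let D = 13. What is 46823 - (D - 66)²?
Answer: 44014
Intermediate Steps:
46823 - (D - 66)² = 46823 - (13 - 66)² = 46823 - 1*(-53)² = 46823 - 1*2809 = 46823 - 2809 = 44014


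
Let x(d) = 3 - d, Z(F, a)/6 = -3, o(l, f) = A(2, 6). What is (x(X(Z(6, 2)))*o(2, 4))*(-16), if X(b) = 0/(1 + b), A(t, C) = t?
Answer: -96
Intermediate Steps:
o(l, f) = 2
Z(F, a) = -18 (Z(F, a) = 6*(-3) = -18)
X(b) = 0
(x(X(Z(6, 2)))*o(2, 4))*(-16) = ((3 - 1*0)*2)*(-16) = ((3 + 0)*2)*(-16) = (3*2)*(-16) = 6*(-16) = -96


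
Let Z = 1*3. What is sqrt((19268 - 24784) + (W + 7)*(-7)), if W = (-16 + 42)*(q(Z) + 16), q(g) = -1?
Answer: I*sqrt(8295) ≈ 91.077*I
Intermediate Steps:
Z = 3
W = 390 (W = (-16 + 42)*(-1 + 16) = 26*15 = 390)
sqrt((19268 - 24784) + (W + 7)*(-7)) = sqrt((19268 - 24784) + (390 + 7)*(-7)) = sqrt(-5516 + 397*(-7)) = sqrt(-5516 - 2779) = sqrt(-8295) = I*sqrt(8295)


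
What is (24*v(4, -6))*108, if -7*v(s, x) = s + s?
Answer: -20736/7 ≈ -2962.3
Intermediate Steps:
v(s, x) = -2*s/7 (v(s, x) = -(s + s)/7 = -2*s/7)
(24*v(4, -6))*108 = (24*(-2/7*4))*108 = (24*(-8/7))*108 = -192/7*108 = -20736/7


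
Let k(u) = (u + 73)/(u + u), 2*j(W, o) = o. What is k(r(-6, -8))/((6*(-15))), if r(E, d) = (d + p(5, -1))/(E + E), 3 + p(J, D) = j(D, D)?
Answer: -355/828 ≈ -0.42874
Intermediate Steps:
j(W, o) = o/2
p(J, D) = -3 + D/2
r(E, d) = (-7/2 + d)/(2*E) (r(E, d) = (d + (-3 + (½)*(-1)))/(E + E) = (d + (-3 - ½))/((2*E)) = (d - 7/2)*(1/(2*E)) = (-7/2 + d)*(1/(2*E)) = (-7/2 + d)/(2*E))
k(u) = (73 + u)/(2*u) (k(u) = (73 + u)/((2*u)) = (73 + u)*(1/(2*u)) = (73 + u)/(2*u))
k(r(-6, -8))/((6*(-15))) = ((73 + (¼)*(-7 + 2*(-8))/(-6))/(2*(((¼)*(-7 + 2*(-8))/(-6)))))/((6*(-15))) = ((73 + (¼)*(-⅙)*(-7 - 16))/(2*(((¼)*(-⅙)*(-7 - 16)))))/(-90) = ((73 + (¼)*(-⅙)*(-23))/(2*(((¼)*(-⅙)*(-23)))))*(-1/90) = ((73 + 23/24)/(2*(23/24)))*(-1/90) = ((½)*(24/23)*(1775/24))*(-1/90) = (1775/46)*(-1/90) = -355/828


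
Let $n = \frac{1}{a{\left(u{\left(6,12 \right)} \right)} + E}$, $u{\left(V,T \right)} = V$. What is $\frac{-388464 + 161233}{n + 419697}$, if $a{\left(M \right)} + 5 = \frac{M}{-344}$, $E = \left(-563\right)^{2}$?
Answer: $- \frac{12388135347955}{22880959205257} \approx -0.54142$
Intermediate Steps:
$E = 316969$
$a{\left(M \right)} = -5 - \frac{M}{344}$ ($a{\left(M \right)} = -5 + \frac{M}{-344} = -5 + M \left(- \frac{1}{344}\right) = -5 - \frac{M}{344}$)
$n = \frac{172}{54517805}$ ($n = \frac{1}{\left(-5 - \frac{3}{172}\right) + 316969} = \frac{1}{- \frac{863}{172} + 316969} = \frac{1}{\frac{54517805}{172}} = \frac{172}{54517805} \approx 3.1549 \cdot 10^{-6}$)
$\frac{-388464 + 161233}{n + 419697} = \frac{-388464 + 161233}{\frac{172}{54517805} + 419697} = - \frac{227231}{\frac{22880959205257}{54517805}} = \left(-227231\right) \frac{54517805}{22880959205257} = - \frac{12388135347955}{22880959205257}$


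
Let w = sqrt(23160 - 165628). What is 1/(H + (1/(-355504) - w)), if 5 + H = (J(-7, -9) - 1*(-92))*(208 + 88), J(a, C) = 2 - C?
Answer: 3852535854534224/117454855989568193249 + 252766188032*I*sqrt(35617)/117454855989568193249 ≈ 3.28e-5 + 4.0614e-7*I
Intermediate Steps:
w = 2*I*sqrt(35617) (w = sqrt(-142468) = 2*I*sqrt(35617) ≈ 377.45*I)
H = 30483 (H = -5 + ((2 - 1*(-9)) - 1*(-92))*(208 + 88) = -5 + ((2 + 9) + 92)*296 = -5 + (11 + 92)*296 = -5 + 103*296 = -5 + 30488 = 30483)
1/(H + (1/(-355504) - w)) = 1/(30483 + (1/(-355504) - 2*I*sqrt(35617))) = 1/(30483 + (-1/355504 - 2*I*sqrt(35617))) = 1/(10836828431/355504 - 2*I*sqrt(35617))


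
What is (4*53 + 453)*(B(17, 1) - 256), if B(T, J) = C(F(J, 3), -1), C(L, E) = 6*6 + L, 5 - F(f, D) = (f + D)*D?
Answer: -150955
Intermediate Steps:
F(f, D) = 5 - D*(D + f) (F(f, D) = 5 - (f + D)*D = 5 - (D + f)*D = 5 - D*(D + f))
C(L, E) = 36 + L
B(T, J) = 32 - 3*J (B(T, J) = 36 + (5 - 1*3² - 1*3*J) = 36 + (5 - 1*9 - 3*J) = 36 + (5 - 9 - 3*J) = 36 + (-4 - 3*J) = 32 - 3*J)
(4*53 + 453)*(B(17, 1) - 256) = (4*53 + 453)*((32 - 3*1) - 256) = (212 + 453)*((32 - 3) - 256) = 665*(29 - 256) = 665*(-227) = -150955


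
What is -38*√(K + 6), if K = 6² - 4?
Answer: -38*√38 ≈ -234.25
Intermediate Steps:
K = 32 (K = 36 - 4 = 32)
-38*√(K + 6) = -38*√(32 + 6) = -38*√38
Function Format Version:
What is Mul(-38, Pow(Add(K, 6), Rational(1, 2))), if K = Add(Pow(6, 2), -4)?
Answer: Mul(-38, Pow(38, Rational(1, 2))) ≈ -234.25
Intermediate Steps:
K = 32 (K = Add(36, -4) = 32)
Mul(-38, Pow(Add(K, 6), Rational(1, 2))) = Mul(-38, Pow(Add(32, 6), Rational(1, 2))) = Mul(-38, Pow(38, Rational(1, 2)))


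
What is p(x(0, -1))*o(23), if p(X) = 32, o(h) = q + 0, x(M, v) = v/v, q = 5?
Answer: 160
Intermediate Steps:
x(M, v) = 1
o(h) = 5 (o(h) = 5 + 0 = 5)
p(x(0, -1))*o(23) = 32*5 = 160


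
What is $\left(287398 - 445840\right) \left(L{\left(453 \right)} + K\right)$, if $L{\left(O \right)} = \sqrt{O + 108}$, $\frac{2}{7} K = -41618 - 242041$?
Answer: $157302247473 - 158442 \sqrt{561} \approx 1.573 \cdot 10^{11}$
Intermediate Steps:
$K = - \frac{1985613}{2}$ ($K = \frac{7 \left(-41618 - 242041\right)}{2} = \frac{7}{2} \left(-283659\right) = - \frac{1985613}{2} \approx -9.9281 \cdot 10^{5}$)
$L{\left(O \right)} = \sqrt{108 + O}$
$\left(287398 - 445840\right) \left(L{\left(453 \right)} + K\right) = \left(287398 - 445840\right) \left(\sqrt{108 + 453} - \frac{1985613}{2}\right) = - 158442 \left(\sqrt{561} - \frac{1985613}{2}\right) = - 158442 \left(- \frac{1985613}{2} + \sqrt{561}\right) = 157302247473 - 158442 \sqrt{561}$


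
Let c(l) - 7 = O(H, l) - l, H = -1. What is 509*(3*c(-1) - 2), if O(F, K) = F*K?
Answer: 12725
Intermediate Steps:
c(l) = 7 - 2*l (c(l) = 7 + (-l - l) = 7 - 2*l)
509*(3*c(-1) - 2) = 509*(3*(7 - 2*(-1)) - 2) = 509*(3*(7 + 2) - 2) = 509*(3*9 - 2) = 509*(27 - 2) = 509*25 = 12725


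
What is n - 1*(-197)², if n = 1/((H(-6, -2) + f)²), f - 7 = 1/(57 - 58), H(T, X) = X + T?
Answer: -155235/4 ≈ -38809.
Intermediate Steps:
H(T, X) = T + X
f = 6 (f = 7 + 1/(57 - 58) = 7 + 1/(-1) = 7 - 1 = 6)
n = ¼ (n = 1/(((-6 - 2) + 6)²) = 1/((-8 + 6)²) = 1/((-2)²) = 1/4 = ¼ ≈ 0.25000)
n - 1*(-197)² = ¼ - 1*(-197)² = ¼ - 1*38809 = ¼ - 38809 = -155235/4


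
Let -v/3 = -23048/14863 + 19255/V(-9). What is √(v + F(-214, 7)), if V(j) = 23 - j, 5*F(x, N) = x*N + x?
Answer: 31*I*√788156204410/594520 ≈ 46.292*I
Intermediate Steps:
F(x, N) = x/5 + N*x/5 (F(x, N) = (x*N + x)/5 = (N*x + x)/5 = (x + N*x)/5 = x/5 + N*x/5)
v = -856348587/475616 (v = -3*(-23048/14863 + 19255/(23 - 1*(-9))) = -3*(-23048*1/14863 + 19255/(23 + 9)) = -3*(-23048/14863 + 19255/32) = -3*285449529/475616 = -856348587/475616 ≈ -1800.5)
√(v + F(-214, 7)) = √(-856348587/475616 + (⅕)*(-214)*(1 + 7)) = √(-856348587/475616 + (⅕)*(-214)*8) = √(-856348587/475616 - 1712/5) = √(-5095997527/2378080) = 31*I*√788156204410/594520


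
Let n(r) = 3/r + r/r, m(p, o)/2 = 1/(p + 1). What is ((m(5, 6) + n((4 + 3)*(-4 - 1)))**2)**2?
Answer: 294499921/121550625 ≈ 2.4229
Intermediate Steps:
m(p, o) = 2/(1 + p) (m(p, o) = 2/(p + 1) = 2/(1 + p))
n(r) = 1 + 3/r (n(r) = 3/r + 1 = 1 + 3/r)
((m(5, 6) + n((4 + 3)*(-4 - 1)))**2)**2 = ((2/(1 + 5) + (3 + (4 + 3)*(-4 - 1))/(((4 + 3)*(-4 - 1))))**2)**2 = ((2/6 + (3 + 7*(-5))/((7*(-5))))**2)**2 = ((2*(1/6) + (3 - 35)/(-35))**2)**2 = ((1/3 - 1/35*(-32))**2)**2 = ((1/3 + 32/35)**2)**2 = ((131/105)**2)**2 = (17161/11025)**2 = 294499921/121550625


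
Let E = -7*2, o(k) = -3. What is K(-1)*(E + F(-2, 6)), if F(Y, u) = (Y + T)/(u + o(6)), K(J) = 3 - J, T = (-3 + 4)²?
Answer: -172/3 ≈ -57.333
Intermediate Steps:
E = -14
T = 1 (T = 1² = 1)
F(Y, u) = (1 + Y)/(-3 + u) (F(Y, u) = (Y + 1)/(u - 3) = (1 + Y)/(-3 + u))
K(-1)*(E + F(-2, 6)) = (3 - 1*(-1))*(-14 + (1 - 2)/(-3 + 6)) = (3 + 1)*(-14 - 1/3) = 4*(-14 + (⅓)*(-1)) = 4*(-14 - ⅓) = 4*(-43/3) = -172/3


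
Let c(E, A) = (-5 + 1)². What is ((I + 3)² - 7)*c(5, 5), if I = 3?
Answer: 464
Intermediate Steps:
c(E, A) = 16 (c(E, A) = (-4)² = 16)
((I + 3)² - 7)*c(5, 5) = ((3 + 3)² - 7)*16 = (6² - 7)*16 = (36 - 7)*16 = 29*16 = 464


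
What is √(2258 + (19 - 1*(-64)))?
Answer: √2341 ≈ 48.384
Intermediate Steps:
√(2258 + (19 - 1*(-64))) = √(2258 + (19 + 64)) = √(2258 + 83) = √2341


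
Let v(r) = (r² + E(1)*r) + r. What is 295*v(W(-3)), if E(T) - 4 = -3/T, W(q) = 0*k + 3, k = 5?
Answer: 4425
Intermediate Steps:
W(q) = 3 (W(q) = 0*5 + 3 = 0 + 3 = 3)
E(T) = 4 - 3/T
v(r) = r² + 2*r (v(r) = (r² + (4 - 3/1)*r) + r = (r² + (4 - 3*1)*r) + r = (r² + (4 - 3)*r) + r = (r² + 1*r) + r = (r² + r) + r = (r + r²) + r = r² + 2*r)
295*v(W(-3)) = 295*(3*(2 + 3)) = 295*(3*5) = 295*15 = 4425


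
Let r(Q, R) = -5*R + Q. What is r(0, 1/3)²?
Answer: 25/9 ≈ 2.7778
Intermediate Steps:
r(Q, R) = Q - 5*R
r(0, 1/3)² = (0 - 5/3)² = (-5/3)² = 25/9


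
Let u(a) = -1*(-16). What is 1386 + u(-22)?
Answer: 1402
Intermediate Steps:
u(a) = 16
1386 + u(-22) = 1386 + 16 = 1402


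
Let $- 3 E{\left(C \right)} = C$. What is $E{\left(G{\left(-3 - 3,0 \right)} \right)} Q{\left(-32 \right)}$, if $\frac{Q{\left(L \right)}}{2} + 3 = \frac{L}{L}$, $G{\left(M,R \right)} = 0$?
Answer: $0$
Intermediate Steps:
$E{\left(C \right)} = - \frac{C}{3}$
$Q{\left(L \right)} = -4$ ($Q{\left(L \right)} = -6 + 2 \frac{L}{L} = -6 + 2 \cdot 1 = -6 + 2 = -4$)
$E{\left(G{\left(-3 - 3,0 \right)} \right)} Q{\left(-32 \right)} = \left(- \frac{1}{3}\right) 0 \left(-4\right) = 0 \left(-4\right) = 0$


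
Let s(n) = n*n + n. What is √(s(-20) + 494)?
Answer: √874 ≈ 29.563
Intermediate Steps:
s(n) = n + n² (s(n) = n² + n = n + n²)
√(s(-20) + 494) = √(-20*(1 - 20) + 494) = √(-20*(-19) + 494) = √(380 + 494) = √874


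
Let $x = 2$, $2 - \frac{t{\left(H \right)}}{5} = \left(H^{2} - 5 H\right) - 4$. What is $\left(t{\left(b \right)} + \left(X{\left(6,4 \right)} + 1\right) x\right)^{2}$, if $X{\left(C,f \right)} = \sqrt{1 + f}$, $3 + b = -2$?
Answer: $47544 - 872 \sqrt{5} \approx 45594.0$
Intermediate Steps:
$b = -5$ ($b = -3 - 2 = -5$)
$t{\left(H \right)} = 30 - 5 H^{2} + 25 H$ ($t{\left(H \right)} = 10 - 5 \left(\left(H^{2} - 5 H\right) - 4\right) = 10 - 5 \left(-4 + H^{2} - 5 H\right) = 10 + \left(20 - 5 H^{2} + 25 H\right) = 30 - 5 H^{2} + 25 H$)
$\left(t{\left(b \right)} + \left(X{\left(6,4 \right)} + 1\right) x\right)^{2} = \left(\left(30 - 5 \left(-5\right)^{2} + 25 \left(-5\right)\right) + \left(\sqrt{1 + 4} + 1\right) 2\right)^{2} = \left(\left(30 - 125 - 125\right) + \left(\sqrt{5} + 1\right) 2\right)^{2} = \left(\left(30 - 125 - 125\right) + \left(1 + \sqrt{5}\right) 2\right)^{2} = \left(-220 + \left(2 + 2 \sqrt{5}\right)\right)^{2} = \left(-218 + 2 \sqrt{5}\right)^{2}$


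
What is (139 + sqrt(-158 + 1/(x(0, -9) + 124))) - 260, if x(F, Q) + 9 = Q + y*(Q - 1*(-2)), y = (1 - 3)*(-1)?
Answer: -121 + 3*I*sqrt(37145)/46 ≈ -121.0 + 12.569*I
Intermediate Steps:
y = 2 (y = -2*(-1) = 2)
x(F, Q) = -5 + 3*Q (x(F, Q) = -9 + (Q + 2*(Q - 1*(-2))) = -9 + (Q + 2*(Q + 2)) = -9 + (Q + 2*(2 + Q)) = -9 + (Q + (4 + 2*Q)) = -9 + (4 + 3*Q) = -5 + 3*Q)
(139 + sqrt(-158 + 1/(x(0, -9) + 124))) - 260 = (139 + sqrt(-158 + 1/((-5 + 3*(-9)) + 124))) - 260 = (139 + sqrt(-158 + 1/((-5 - 27) + 124))) - 260 = (139 + sqrt(-158 + 1/(-32 + 124))) - 260 = (139 + sqrt(-158 + 1/92)) - 260 = (139 + sqrt(-14535/92)) - 260 = (139 + 3*I*sqrt(37145)/46) - 260 = -121 + 3*I*sqrt(37145)/46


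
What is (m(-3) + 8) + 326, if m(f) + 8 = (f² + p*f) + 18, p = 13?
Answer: 314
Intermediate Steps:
m(f) = 10 + f² + 13*f (m(f) = -8 + ((f² + 13*f) + 18) = -8 + (18 + f² + 13*f) = 10 + f² + 13*f)
(m(-3) + 8) + 326 = ((10 + (-3)² + 13*(-3)) + 8) + 326 = ((10 + 9 - 39) + 8) + 326 = (-20 + 8) + 326 = -12 + 326 = 314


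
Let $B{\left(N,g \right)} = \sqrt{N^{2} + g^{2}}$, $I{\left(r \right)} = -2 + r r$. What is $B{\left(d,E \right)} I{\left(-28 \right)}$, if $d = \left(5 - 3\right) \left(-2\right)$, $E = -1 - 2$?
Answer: $3910$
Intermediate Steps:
$E = -3$
$d = -4$ ($d = 2 \left(-2\right) = -4$)
$I{\left(r \right)} = -2 + r^{2}$
$B{\left(d,E \right)} I{\left(-28 \right)} = \sqrt{\left(-4\right)^{2} + \left(-3\right)^{2}} \left(-2 + \left(-28\right)^{2}\right) = \sqrt{16 + 9} \left(-2 + 784\right) = \sqrt{25} \cdot 782 = 5 \cdot 782 = 3910$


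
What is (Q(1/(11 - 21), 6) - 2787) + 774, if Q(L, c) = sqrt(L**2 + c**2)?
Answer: -2013 + sqrt(3601)/10 ≈ -2007.0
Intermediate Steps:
(Q(1/(11 - 21), 6) - 2787) + 774 = (sqrt((1/(11 - 21))**2 + 6**2) - 2787) + 774 = (sqrt((1/(-10))**2 + 36) - 2787) + 774 = (sqrt((-1/10)**2 + 36) - 2787) + 774 = (sqrt(1/100 + 36) - 2787) + 774 = (sqrt(3601/100) - 2787) + 774 = (sqrt(3601)/10 - 2787) + 774 = (-2787 + sqrt(3601)/10) + 774 = -2013 + sqrt(3601)/10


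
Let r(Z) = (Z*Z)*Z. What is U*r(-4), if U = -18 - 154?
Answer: 11008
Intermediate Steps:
U = -172
r(Z) = Z³ (r(Z) = Z²*Z = Z³)
U*r(-4) = -172*(-4)³ = -172*(-64) = 11008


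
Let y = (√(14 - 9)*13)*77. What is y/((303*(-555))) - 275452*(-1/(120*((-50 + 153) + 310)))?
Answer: 68863/12390 - 1001*√5/168165 ≈ 5.5446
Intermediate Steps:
y = 1001*√5 (y = (√5*13)*77 = (13*√5)*77 = 1001*√5 ≈ 2238.3)
y/((303*(-555))) - 275452*(-1/(120*((-50 + 153) + 310))) = (1001*√5)/((303*(-555))) - 275452*(-1/(120*((-50 + 153) + 310))) = (1001*√5)/(-168165) - 275452*(-1/(120*(103 + 310))) = (1001*√5)*(-1/168165) - 275452/(413*(-120)) = -1001*√5/168165 - 275452/(-49560) = -1001*√5/168165 - 275452*(-1/49560) = -1001*√5/168165 + 68863/12390 = 68863/12390 - 1001*√5/168165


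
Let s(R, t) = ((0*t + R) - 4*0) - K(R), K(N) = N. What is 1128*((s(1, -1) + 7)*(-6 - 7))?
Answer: -102648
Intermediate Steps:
s(R, t) = 0 (s(R, t) = ((0*t + R) - 4*0) - R = ((0 + R) + 0) - R = (R + 0) - R = R - R = 0)
1128*((s(1, -1) + 7)*(-6 - 7)) = 1128*((0 + 7)*(-6 - 7)) = 1128*(7*(-13)) = 1128*(-91) = -102648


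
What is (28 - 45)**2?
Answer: 289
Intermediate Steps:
(28 - 45)**2 = (-17)**2 = 289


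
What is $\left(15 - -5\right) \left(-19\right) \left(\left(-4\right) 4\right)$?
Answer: $6080$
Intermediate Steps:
$\left(15 - -5\right) \left(-19\right) \left(\left(-4\right) 4\right) = \left(15 + 5\right) \left(-19\right) \left(-16\right) = 20 \left(-19\right) \left(-16\right) = \left(-380\right) \left(-16\right) = 6080$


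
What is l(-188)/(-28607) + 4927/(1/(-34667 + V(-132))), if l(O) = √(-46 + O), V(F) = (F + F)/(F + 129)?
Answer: -170370733 - 3*I*√26/28607 ≈ -1.7037e+8 - 0.00053473*I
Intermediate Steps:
V(F) = 2*F/(129 + F) (V(F) = (2*F)/(129 + F) = 2*F/(129 + F))
l(-188)/(-28607) + 4927/(1/(-34667 + V(-132))) = √(-46 - 188)/(-28607) + 4927/(1/(-34667 + 2*(-132)/(129 - 132))) = √(-234)*(-1/28607) + 4927/(1/(-34667 + 2*(-132)/(-3))) = (3*I*√26)*(-1/28607) + 4927/(1/(-34667 + 2*(-132)*(-⅓))) = -3*I*√26/28607 + 4927/(1/(-34667 + 88)) = -3*I*√26/28607 + 4927/(1/(-34579)) = -3*I*√26/28607 + 4927/(-1/34579) = -3*I*√26/28607 + 4927*(-34579) = -3*I*√26/28607 - 170370733 = -170370733 - 3*I*√26/28607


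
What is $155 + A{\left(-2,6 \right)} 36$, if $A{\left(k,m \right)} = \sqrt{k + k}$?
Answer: $155 + 72 i \approx 155.0 + 72.0 i$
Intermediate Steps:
$A{\left(k,m \right)} = \sqrt{2} \sqrt{k}$ ($A{\left(k,m \right)} = \sqrt{2 k} = \sqrt{2} \sqrt{k}$)
$155 + A{\left(-2,6 \right)} 36 = 155 + \sqrt{2} \sqrt{-2} \cdot 36 = 155 + \sqrt{2} i \sqrt{2} \cdot 36 = 155 + 2 i 36 = 155 + 72 i$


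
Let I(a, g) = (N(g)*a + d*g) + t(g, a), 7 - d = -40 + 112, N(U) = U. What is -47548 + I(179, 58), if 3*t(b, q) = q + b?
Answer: -40857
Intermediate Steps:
d = -65 (d = 7 - (-40 + 112) = 7 - 1*72 = 7 - 72 = -65)
t(b, q) = b/3 + q/3 (t(b, q) = (q + b)/3 = (b + q)/3 = b/3 + q/3)
I(a, g) = -194*g/3 + a/3 + a*g (I(a, g) = (g*a - 65*g) + (g/3 + a/3) = (a*g - 65*g) + (a/3 + g/3) = (-65*g + a*g) + (a/3 + g/3) = -194*g/3 + a/3 + a*g)
-47548 + I(179, 58) = -47548 + (-194/3*58 + (⅓)*179 + 179*58) = -47548 + (-11252/3 + 179/3 + 10382) = -47548 + 6691 = -40857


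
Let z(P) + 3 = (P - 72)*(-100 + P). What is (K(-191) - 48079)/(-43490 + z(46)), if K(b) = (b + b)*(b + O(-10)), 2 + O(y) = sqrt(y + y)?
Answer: -25647/42089 + 764*I*sqrt(5)/42089 ≈ -0.60935 + 0.040589*I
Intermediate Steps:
z(P) = -3 + (-100 + P)*(-72 + P) (z(P) = -3 + (P - 72)*(-100 + P) = -3 + (-72 + P)*(-100 + P) = -3 + (-100 + P)*(-72 + P))
O(y) = -2 + sqrt(2)*sqrt(y) (O(y) = -2 + sqrt(y + y) = -2 + sqrt(2*y) = -2 + sqrt(2)*sqrt(y))
K(b) = 2*b*(-2 + b + 2*I*sqrt(5)) (K(b) = (b + b)*(b + (-2 + sqrt(2)*sqrt(-10))) = (2*b)*(b + (-2 + sqrt(2)*(I*sqrt(10)))) = (2*b)*(b + (-2 + 2*I*sqrt(5))) = (2*b)*(-2 + b + 2*I*sqrt(5)) = 2*b*(-2 + b + 2*I*sqrt(5)))
(K(-191) - 48079)/(-43490 + z(46)) = (2*(-191)*(-2 - 191 + 2*I*sqrt(5)) - 48079)/(-43490 + (7197 + 46**2 - 172*46)) = (2*(-191)*(-193 + 2*I*sqrt(5)) - 48079)/(-43490 + (7197 + 2116 - 7912)) = ((73726 - 764*I*sqrt(5)) - 48079)/(-43490 + 1401) = (25647 - 764*I*sqrt(5))/(-42089) = (25647 - 764*I*sqrt(5))*(-1/42089) = -25647/42089 + 764*I*sqrt(5)/42089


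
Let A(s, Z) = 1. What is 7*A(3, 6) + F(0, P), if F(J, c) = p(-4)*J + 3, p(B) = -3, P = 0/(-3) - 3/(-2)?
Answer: 10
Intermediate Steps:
P = 3/2 (P = 0*(-⅓) - 3*(-½) = 0 + 3/2 = 3/2 ≈ 1.5000)
F(J, c) = 3 - 3*J (F(J, c) = -3*J + 3 = 3 - 3*J)
7*A(3, 6) + F(0, P) = 7*1 + (3 - 3*0) = 7 + (3 + 0) = 7 + 3 = 10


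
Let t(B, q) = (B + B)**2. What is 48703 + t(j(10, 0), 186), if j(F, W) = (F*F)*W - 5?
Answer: 48803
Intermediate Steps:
j(F, W) = -5 + W*F**2 (j(F, W) = F**2*W - 5 = W*F**2 - 5 = -5 + W*F**2)
t(B, q) = 4*B**2 (t(B, q) = (2*B)**2 = 4*B**2)
48703 + t(j(10, 0), 186) = 48703 + 4*(-5 + 0*10**2)**2 = 48703 + 4*(-5 + 0*100)**2 = 48703 + 4*(-5 + 0)**2 = 48703 + 4*(-5)**2 = 48703 + 4*25 = 48703 + 100 = 48803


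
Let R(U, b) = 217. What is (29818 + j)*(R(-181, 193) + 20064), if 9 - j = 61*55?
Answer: 536878632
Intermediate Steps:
j = -3346 (j = 9 - 61*55 = 9 - 1*3355 = 9 - 3355 = -3346)
(29818 + j)*(R(-181, 193) + 20064) = (29818 - 3346)*(217 + 20064) = 26472*20281 = 536878632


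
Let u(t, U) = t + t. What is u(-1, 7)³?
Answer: -8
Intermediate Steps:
u(t, U) = 2*t
u(-1, 7)³ = (2*(-1))³ = (-2)³ = -8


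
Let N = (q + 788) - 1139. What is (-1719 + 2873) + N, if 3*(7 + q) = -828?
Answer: 520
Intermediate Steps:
q = -283 (q = -7 + (1/3)*(-828) = -7 - 276 = -283)
N = -634 (N = (-283 + 788) - 1139 = 505 - 1139 = -634)
(-1719 + 2873) + N = (-1719 + 2873) - 634 = 1154 - 634 = 520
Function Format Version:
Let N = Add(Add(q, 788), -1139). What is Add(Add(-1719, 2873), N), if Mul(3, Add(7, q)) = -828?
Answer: 520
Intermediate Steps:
q = -283 (q = Add(-7, Mul(Rational(1, 3), -828)) = Add(-7, -276) = -283)
N = -634 (N = Add(Add(-283, 788), -1139) = Add(505, -1139) = -634)
Add(Add(-1719, 2873), N) = Add(Add(-1719, 2873), -634) = Add(1154, -634) = 520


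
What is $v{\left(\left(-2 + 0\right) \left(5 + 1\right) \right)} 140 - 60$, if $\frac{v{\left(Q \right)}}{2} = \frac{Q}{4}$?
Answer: $-900$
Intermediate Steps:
$v{\left(Q \right)} = \frac{Q}{2}$ ($v{\left(Q \right)} = 2 \frac{Q}{4} = \frac{Q}{2}$)
$v{\left(\left(-2 + 0\right) \left(5 + 1\right) \right)} 140 - 60 = \frac{\left(-2 + 0\right) \left(5 + 1\right)}{2} \cdot 140 - 60 = \frac{\left(-2\right) 6}{2} \cdot 140 - 60 = \frac{1}{2} \left(-12\right) 140 - 60 = \left(-6\right) 140 - 60 = -840 - 60 = -900$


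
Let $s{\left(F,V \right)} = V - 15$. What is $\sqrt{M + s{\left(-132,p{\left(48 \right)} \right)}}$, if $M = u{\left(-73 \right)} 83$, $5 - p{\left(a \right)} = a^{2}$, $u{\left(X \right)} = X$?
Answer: $i \sqrt{8373} \approx 91.504 i$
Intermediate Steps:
$p{\left(a \right)} = 5 - a^{2}$
$M = -6059$ ($M = \left(-73\right) 83 = -6059$)
$s{\left(F,V \right)} = -15 + V$ ($s{\left(F,V \right)} = V - 15 = -15 + V$)
$\sqrt{M + s{\left(-132,p{\left(48 \right)} \right)}} = \sqrt{-6059 + \left(-15 + \left(5 - 48^{2}\right)\right)} = \sqrt{-6059 + \left(-15 + \left(5 - 2304\right)\right)} = \sqrt{-6059 - 2314} = \sqrt{-8373} = i \sqrt{8373}$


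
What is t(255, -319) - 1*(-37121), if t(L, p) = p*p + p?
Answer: 138563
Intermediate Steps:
t(L, p) = p + p² (t(L, p) = p² + p = p + p²)
t(255, -319) - 1*(-37121) = -319*(1 - 319) - 1*(-37121) = -319*(-318) + 37121 = 101442 + 37121 = 138563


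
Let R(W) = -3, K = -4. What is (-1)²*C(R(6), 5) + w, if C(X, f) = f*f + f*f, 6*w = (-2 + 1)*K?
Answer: 152/3 ≈ 50.667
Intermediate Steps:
w = ⅔ (w = ((-2 + 1)*(-4))/6 = (-1*(-4))/6 = (⅙)*4 = ⅔ ≈ 0.66667)
C(X, f) = 2*f² (C(X, f) = f² + f² = 2*f²)
(-1)²*C(R(6), 5) + w = (-1)²*(2*5²) + ⅔ = 1*(2*25) + ⅔ = 1*50 + ⅔ = 50 + ⅔ = 152/3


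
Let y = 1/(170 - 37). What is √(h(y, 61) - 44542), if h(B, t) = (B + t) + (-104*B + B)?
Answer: 5*I*√31473519/133 ≈ 210.91*I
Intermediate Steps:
y = 1/133 ≈ 0.0075188
h(B, t) = t - 102*B (h(B, t) = (B + t) - 103*B = t - 102*B)
√(h(y, 61) - 44542) = √((61 - 102*1/133) - 44542) = √((61 - 102/133) - 44542) = √(8011/133 - 44542) = √(-5916075/133) = 5*I*√31473519/133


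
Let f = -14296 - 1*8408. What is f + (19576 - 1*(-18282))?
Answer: 15154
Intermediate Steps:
f = -22704 (f = -14296 - 8408 = -22704)
f + (19576 - 1*(-18282)) = -22704 + (19576 - 1*(-18282)) = -22704 + (19576 + 18282) = -22704 + 37858 = 15154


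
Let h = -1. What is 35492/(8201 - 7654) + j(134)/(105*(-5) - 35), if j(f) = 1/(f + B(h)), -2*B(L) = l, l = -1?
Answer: 2673256893/41200040 ≈ 64.885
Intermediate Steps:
B(L) = ½ (B(L) = -½*(-1) = ½)
j(f) = 1/(½ + f) (j(f) = 1/(f + ½) = 1/(½ + f))
35492/(8201 - 7654) + j(134)/(105*(-5) - 35) = 35492/(8201 - 7654) + (2/(1 + 2*134))/(105*(-5) - 35) = 35492/547 + (2/(1 + 268))/(-525 - 35) = 35492*(1/547) + (2/269)/(-560) = 35492/547 + (2*(1/269))*(-1/560) = 35492/547 + (2/269)*(-1/560) = 35492/547 - 1/75320 = 2673256893/41200040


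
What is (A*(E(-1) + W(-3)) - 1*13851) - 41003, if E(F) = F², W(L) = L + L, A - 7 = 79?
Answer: -55284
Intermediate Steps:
A = 86 (A = 7 + 79 = 86)
W(L) = 2*L
(A*(E(-1) + W(-3)) - 1*13851) - 41003 = (86*((-1)² + 2*(-3)) - 1*13851) - 41003 = (86*(1 - 6) - 13851) - 41003 = (86*(-5) - 13851) - 41003 = (-430 - 13851) - 41003 = -14281 - 41003 = -55284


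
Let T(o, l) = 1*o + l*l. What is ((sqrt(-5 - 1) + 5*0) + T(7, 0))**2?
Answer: (7 + I*sqrt(6))**2 ≈ 43.0 + 34.293*I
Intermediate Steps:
T(o, l) = o + l**2
((sqrt(-5 - 1) + 5*0) + T(7, 0))**2 = ((sqrt(-5 - 1) + 5*0) + (7 + 0**2))**2 = ((sqrt(-6) + 0) + (7 + 0))**2 = ((I*sqrt(6) + 0) + 7)**2 = (I*sqrt(6) + 7)**2 = (7 + I*sqrt(6))**2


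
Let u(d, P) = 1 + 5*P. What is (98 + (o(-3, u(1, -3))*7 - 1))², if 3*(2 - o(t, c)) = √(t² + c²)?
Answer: 120934/9 - 518*√205 ≈ 6020.5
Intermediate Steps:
o(t, c) = 2 - √(c² + t²)/3 (o(t, c) = 2 - √(t² + c²)/3 = 2 - √(c² + t²)/3)
(98 + (o(-3, u(1, -3))*7 - 1))² = (98 + ((2 - √((1 + 5*(-3))² + (-3)²)/3)*7 - 1))² = (98 + ((2 - √((1 - 15)² + 9)/3)*7 - 1))² = (98 + ((2 - √((-14)² + 9)/3)*7 - 1))² = (98 + ((2 - √(196 + 9)/3)*7 - 1))² = (98 + ((2 - √205/3)*7 - 1))² = (98 + ((14 - 7*√205/3) - 1))² = (98 + (13 - 7*√205/3))² = (111 - 7*√205/3)²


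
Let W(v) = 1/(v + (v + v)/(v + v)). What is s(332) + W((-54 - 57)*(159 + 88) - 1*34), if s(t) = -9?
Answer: -247051/27450 ≈ -9.0000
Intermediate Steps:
W(v) = 1/(1 + v) (W(v) = 1/(v + (2*v)/((2*v))) = 1/(v + (2*v)*(1/(2*v))) = 1/(v + 1) = 1/(1 + v))
s(332) + W((-54 - 57)*(159 + 88) - 1*34) = -9 + 1/(1 + ((-54 - 57)*(159 + 88) - 1*34)) = -9 + 1/(1 + (-111*247 - 34)) = -9 + 1/(1 + (-27417 - 34)) = -9 + 1/(1 - 27451) = -9 + 1/(-27450) = -9 - 1/27450 = -247051/27450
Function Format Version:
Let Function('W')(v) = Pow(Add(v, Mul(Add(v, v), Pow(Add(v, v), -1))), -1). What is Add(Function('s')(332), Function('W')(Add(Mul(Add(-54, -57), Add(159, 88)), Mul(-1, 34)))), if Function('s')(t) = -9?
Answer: Rational(-247051, 27450) ≈ -9.0000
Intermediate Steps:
Function('W')(v) = Pow(Add(1, v), -1) (Function('W')(v) = Pow(Add(v, Mul(Mul(2, v), Pow(Mul(2, v), -1))), -1) = Pow(Add(v, Mul(Mul(2, v), Mul(Rational(1, 2), Pow(v, -1)))), -1) = Pow(Add(v, 1), -1) = Pow(Add(1, v), -1))
Add(Function('s')(332), Function('W')(Add(Mul(Add(-54, -57), Add(159, 88)), Mul(-1, 34)))) = Add(-9, Pow(Add(1, Add(Mul(Add(-54, -57), Add(159, 88)), Mul(-1, 34))), -1)) = Add(-9, Pow(Add(1, Add(Mul(-111, 247), -34)), -1)) = Add(-9, Pow(Add(1, Add(-27417, -34)), -1)) = Add(-9, Pow(Add(1, -27451), -1)) = Add(-9, Pow(-27450, -1)) = Add(-9, Rational(-1, 27450)) = Rational(-247051, 27450)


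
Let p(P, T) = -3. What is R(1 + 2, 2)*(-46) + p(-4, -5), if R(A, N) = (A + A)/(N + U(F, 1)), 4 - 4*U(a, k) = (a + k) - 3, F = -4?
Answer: -193/3 ≈ -64.333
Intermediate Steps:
U(a, k) = 7/4 - a/4 - k/4 (U(a, k) = 1 - ((a + k) - 3)/4 = 1 - (-3 + a + k)/4 = 1 + (¾ - a/4 - k/4) = 7/4 - a/4 - k/4)
R(A, N) = 2*A/(5/2 + N) (R(A, N) = (A + A)/(N + (7/4 - ¼*(-4) - ¼*1)) = (2*A)/(N + (7/4 + 1 - ¼)) = (2*A)/(N + 5/2) = (2*A)/(5/2 + N) = 2*A/(5/2 + N))
R(1 + 2, 2)*(-46) + p(-4, -5) = (4*(1 + 2)/(5 + 2*2))*(-46) - 3 = (4*3/(5 + 4))*(-46) - 3 = (4*3/9)*(-46) - 3 = (4*3*(⅑))*(-46) - 3 = (4/3)*(-46) - 3 = -184/3 - 3 = -193/3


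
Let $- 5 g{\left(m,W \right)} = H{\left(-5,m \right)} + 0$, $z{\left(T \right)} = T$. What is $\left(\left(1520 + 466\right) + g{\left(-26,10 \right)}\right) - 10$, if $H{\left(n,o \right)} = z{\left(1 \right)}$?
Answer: $\frac{9879}{5} \approx 1975.8$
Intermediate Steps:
$H{\left(n,o \right)} = 1$
$g{\left(m,W \right)} = - \frac{1}{5}$ ($g{\left(m,W \right)} = - \frac{1 + 0}{5} = \left(- \frac{1}{5}\right) 1 = - \frac{1}{5}$)
$\left(\left(1520 + 466\right) + g{\left(-26,10 \right)}\right) - 10 = \left(\left(1520 + 466\right) - \frac{1}{5}\right) - 10 = \left(1986 - \frac{1}{5}\right) - 10 = \frac{9929}{5} - 10 = \frac{9879}{5}$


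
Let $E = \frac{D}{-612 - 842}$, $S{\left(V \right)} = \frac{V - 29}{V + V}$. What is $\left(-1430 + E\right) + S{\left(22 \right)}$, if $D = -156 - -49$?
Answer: $- \frac{45745575}{31988} \approx -1430.1$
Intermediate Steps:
$S{\left(V \right)} = \frac{-29 + V}{2 V}$
$D = -107$ ($D = -156 + 49 = -107$)
$E = \frac{107}{1454}$ ($E = - \frac{107}{-612 - 842} = - \frac{107}{-1454} = \left(-107\right) \left(- \frac{1}{1454}\right) = \frac{107}{1454} \approx 0.07359$)
$\left(-1430 + E\right) + S{\left(22 \right)} = \left(-1430 + \frac{107}{1454}\right) + \frac{-29 + 22}{2 \cdot 22} = - \frac{2079113}{1454} + \frac{1}{2} \cdot \frac{1}{22} \left(-7\right) = - \frac{2079113}{1454} - \frac{7}{44} = - \frac{45745575}{31988}$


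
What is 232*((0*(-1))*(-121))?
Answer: 0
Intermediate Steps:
232*((0*(-1))*(-121)) = 232*(0*(-121)) = 232*0 = 0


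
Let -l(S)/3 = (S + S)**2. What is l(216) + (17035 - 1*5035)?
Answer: -547872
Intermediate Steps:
l(S) = -12*S**2 (l(S) = -3*(S + S)**2 = -3*4*S**2 = -12*S**2)
l(216) + (17035 - 1*5035) = -12*216**2 + (17035 - 1*5035) = -12*46656 + (17035 - 5035) = -559872 + 12000 = -547872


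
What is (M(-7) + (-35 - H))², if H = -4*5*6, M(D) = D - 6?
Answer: 5184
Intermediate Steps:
M(D) = -6 + D
H = -120 (H = -20*6 = -120)
(M(-7) + (-35 - H))² = ((-6 - 7) + (-35 - 1*(-120)))² = (-13 + (-35 + 120))² = (-13 + 85)² = 72² = 5184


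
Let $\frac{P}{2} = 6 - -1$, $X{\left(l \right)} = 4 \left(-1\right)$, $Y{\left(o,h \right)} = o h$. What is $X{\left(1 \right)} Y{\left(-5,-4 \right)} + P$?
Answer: $-66$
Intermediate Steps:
$Y{\left(o,h \right)} = h o$
$X{\left(l \right)} = -4$
$P = 14$ ($P = 2 \left(6 - -1\right) = 2 \left(6 + 1\right) = 2 \cdot 7 = 14$)
$X{\left(1 \right)} Y{\left(-5,-4 \right)} + P = - 4 \left(\left(-4\right) \left(-5\right)\right) + 14 = \left(-4\right) 20 + 14 = -80 + 14 = -66$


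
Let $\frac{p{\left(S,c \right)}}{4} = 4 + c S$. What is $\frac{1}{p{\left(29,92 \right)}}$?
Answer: $\frac{1}{10688} \approx 9.3563 \cdot 10^{-5}$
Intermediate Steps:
$p{\left(S,c \right)} = 16 + 4 S c$ ($p{\left(S,c \right)} = 4 \left(4 + c S\right) = 4 \left(4 + S c\right) = 16 + 4 S c$)
$\frac{1}{p{\left(29,92 \right)}} = \frac{1}{16 + 4 \cdot 29 \cdot 92} = \frac{1}{16 + 10672} = \frac{1}{10688}$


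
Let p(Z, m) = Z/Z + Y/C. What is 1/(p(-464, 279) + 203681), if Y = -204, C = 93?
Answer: 31/6314074 ≈ 4.9097e-6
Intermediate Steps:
p(Z, m) = -37/31 (p(Z, m) = Z/Z - 204/93 = 1 - 204*1/93 = 1 - 68/31 = -37/31)
1/(p(-464, 279) + 203681) = 1/(-37/31 + 203681) = 1/(6314074/31) = 31/6314074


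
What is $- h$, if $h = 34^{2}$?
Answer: $-1156$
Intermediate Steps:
$h = 1156$
$- h = \left(-1\right) 1156 = -1156$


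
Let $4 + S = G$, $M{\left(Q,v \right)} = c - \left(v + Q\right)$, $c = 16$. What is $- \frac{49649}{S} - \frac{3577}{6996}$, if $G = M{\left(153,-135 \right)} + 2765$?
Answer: $- \frac{357213347}{19301964} \approx -18.507$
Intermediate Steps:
$M{\left(Q,v \right)} = 16 - Q - v$ ($M{\left(Q,v \right)} = 16 - \left(v + Q\right) = 16 - \left(Q + v\right) = 16 - Q - v$)
$G = 2763$ ($G = \left(16 - 153 - -135\right) + 2765 = \left(16 - 153 + 135\right) + 2765 = -2 + 2765 = 2763$)
$S = 2759$ ($S = -4 + 2763 = 2759$)
$- \frac{49649}{S} - \frac{3577}{6996} = - \frac{49649}{2759} - \frac{3577}{6996} = - \frac{357213347}{19301964}$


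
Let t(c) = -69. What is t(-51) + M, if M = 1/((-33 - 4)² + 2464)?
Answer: -264476/3833 ≈ -69.000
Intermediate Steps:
M = 1/3833 (M = 1/((-37)² + 2464) = 1/(1369 + 2464) = 1/3833 ≈ 0.00026089)
t(-51) + M = -69 + 1/3833 = -264476/3833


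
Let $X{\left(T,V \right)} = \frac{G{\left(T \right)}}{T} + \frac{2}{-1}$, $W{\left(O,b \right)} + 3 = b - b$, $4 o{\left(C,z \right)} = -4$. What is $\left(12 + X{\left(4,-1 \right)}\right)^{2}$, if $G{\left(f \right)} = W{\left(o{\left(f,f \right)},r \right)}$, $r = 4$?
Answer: $\frac{1369}{16} \approx 85.563$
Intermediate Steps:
$o{\left(C,z \right)} = -1$ ($o{\left(C,z \right)} = \frac{1}{4} \left(-4\right) = -1$)
$W{\left(O,b \right)} = -3$ ($W{\left(O,b \right)} = -3 + \left(b - b\right) = -3 + 0 = -3$)
$G{\left(f \right)} = -3$
$X{\left(T,V \right)} = -2 - \frac{3}{T}$ ($X{\left(T,V \right)} = - \frac{3}{T} + \frac{2}{-1} = - \frac{3}{T} + 2 \left(-1\right) = - \frac{3}{T} - 2 = -2 - \frac{3}{T}$)
$\left(12 + X{\left(4,-1 \right)}\right)^{2} = \left(12 - \left(2 + \frac{3}{4}\right)\right)^{2} = \left(12 - \frac{11}{4}\right)^{2} = \left(\frac{37}{4}\right)^{2} = \frac{1369}{16}$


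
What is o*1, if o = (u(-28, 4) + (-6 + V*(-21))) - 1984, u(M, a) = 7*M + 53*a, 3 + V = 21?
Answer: -2352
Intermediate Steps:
V = 18 (V = -3 + 21 = 18)
o = -2352 (o = ((7*(-28) + 53*4) + (-6 + 18*(-21))) - 1984 = ((-196 + 212) + (-6 - 378)) - 1984 = (16 - 384) - 1984 = -368 - 1984 = -2352)
o*1 = -2352*1 = -2352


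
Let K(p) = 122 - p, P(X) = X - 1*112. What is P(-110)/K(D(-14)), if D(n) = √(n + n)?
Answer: -6771/3728 - 111*I*√7/3728 ≈ -1.8163 - 0.078776*I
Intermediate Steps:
D(n) = √2*√n (D(n) = √(2*n) = √2*√n)
P(X) = -112 + X (P(X) = X - 112 = -112 + X)
P(-110)/K(D(-14)) = (-112 - 110)/(122 - √2*√(-14)) = -222/(122 - √2*I*√14) = -222/(122 - 2*I*√7)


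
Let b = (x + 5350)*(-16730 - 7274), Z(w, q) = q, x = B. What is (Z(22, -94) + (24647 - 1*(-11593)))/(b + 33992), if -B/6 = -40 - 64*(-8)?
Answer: -18073/30204040 ≈ -0.00059836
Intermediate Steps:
B = -2832 (B = -6*(-40 - 64*(-8)) = -6*(-40 + 512) = -6*472 = -2832)
x = -2832
b = -60442072 (b = (-2832 + 5350)*(-16730 - 7274) = 2518*(-24004) = -60442072)
(Z(22, -94) + (24647 - 1*(-11593)))/(b + 33992) = (-94 + (24647 - 1*(-11593)))/(-60442072 + 33992) = (-94 + (24647 + 11593))/(-60408080) = (-94 + 36240)*(-1/60408080) = 36146*(-1/60408080) = -18073/30204040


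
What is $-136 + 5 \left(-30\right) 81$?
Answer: $-12286$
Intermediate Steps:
$-136 + 5 \left(-30\right) 81 = -136 - 12150 = -12286$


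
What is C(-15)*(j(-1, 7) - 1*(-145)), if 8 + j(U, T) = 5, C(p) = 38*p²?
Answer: 1214100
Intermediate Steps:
j(U, T) = -3 (j(U, T) = -8 + 5 = -3)
C(-15)*(j(-1, 7) - 1*(-145)) = (38*(-15)²)*(-3 - 1*(-145)) = (38*225)*(-3 + 145) = 8550*142 = 1214100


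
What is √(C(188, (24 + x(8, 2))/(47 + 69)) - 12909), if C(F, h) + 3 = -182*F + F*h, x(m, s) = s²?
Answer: 2*I*√9899121/29 ≈ 216.99*I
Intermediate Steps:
C(F, h) = -3 - 182*F + F*h (C(F, h) = -3 + (-182*F + F*h) = -3 - 182*F + F*h)
√(C(188, (24 + x(8, 2))/(47 + 69)) - 12909) = √((-3 - 182*188 + 188*((24 + 2²)/(47 + 69))) - 12909) = √((-3 - 34216 + 188*((24 + 4)/116)) - 12909) = √((-3 - 34216 + 188*(28*(1/116))) - 12909) = √((-3 - 34216 + 188*(7/29)) - 12909) = √((-3 - 34216 + 1316/29) - 12909) = √(-991035/29 - 12909) = √(-1365396/29) = 2*I*√9899121/29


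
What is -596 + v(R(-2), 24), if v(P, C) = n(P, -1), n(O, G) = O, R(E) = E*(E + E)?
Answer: -588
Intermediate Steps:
R(E) = 2*E² (R(E) = E*(2*E) = 2*E²)
v(P, C) = P
-596 + v(R(-2), 24) = -596 + 2*(-2)² = -596 + 2*4 = -596 + 8 = -588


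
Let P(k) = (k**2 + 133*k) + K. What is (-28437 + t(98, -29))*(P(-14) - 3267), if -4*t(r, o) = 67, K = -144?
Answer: 577838755/4 ≈ 1.4446e+8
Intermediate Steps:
t(r, o) = -67/4 (t(r, o) = -1/4*67 = -67/4)
P(k) = -144 + k**2 + 133*k (P(k) = (k**2 + 133*k) - 144 = -144 + k**2 + 133*k)
(-28437 + t(98, -29))*(P(-14) - 3267) = (-28437 - 67/4)*((-144 + (-14)**2 + 133*(-14)) - 3267) = -113815*((-144 + 196 - 1862) - 3267)/4 = -113815*(-1810 - 3267)/4 = -113815/4*(-5077) = 577838755/4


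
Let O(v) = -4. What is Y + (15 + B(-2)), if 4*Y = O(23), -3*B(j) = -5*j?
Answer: 32/3 ≈ 10.667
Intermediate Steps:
B(j) = 5*j/3 (B(j) = -(-5)*j/3 = 5*j/3)
Y = -1 (Y = (¼)*(-4) = -1)
Y + (15 + B(-2)) = -1 + (15 + (5/3)*(-2)) = -1 + (15 - 10/3) = -1 + 35/3 = 32/3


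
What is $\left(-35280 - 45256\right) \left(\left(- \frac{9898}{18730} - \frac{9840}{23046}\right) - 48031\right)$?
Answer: $\frac{139146540112086464}{35970965} \approx 3.8683 \cdot 10^{9}$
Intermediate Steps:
$\left(-35280 - 45256\right) \left(\left(- \frac{9898}{18730} - \frac{9840}{23046}\right) - 48031\right) = - 80536 \left(\left(\left(-9898\right) \frac{1}{18730} - \frac{1640}{3841}\right) - 48031\right) = - 80536 \left(\left(- \frac{4949}{9365} - \frac{1640}{3841}\right) - 48031\right) = - 80536 \left(- \frac{34367709}{35970965} - 48031\right) = \left(-80536\right) \left(- \frac{1727755787624}{35970965}\right) = \frac{139146540112086464}{35970965}$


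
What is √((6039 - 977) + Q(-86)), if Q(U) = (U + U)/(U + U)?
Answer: √5063 ≈ 71.155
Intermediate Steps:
Q(U) = 1 (Q(U) = (2*U)/((2*U)) = (2*U)*(1/(2*U)) = 1)
√((6039 - 977) + Q(-86)) = √((6039 - 977) + 1) = √(5062 + 1) = √5063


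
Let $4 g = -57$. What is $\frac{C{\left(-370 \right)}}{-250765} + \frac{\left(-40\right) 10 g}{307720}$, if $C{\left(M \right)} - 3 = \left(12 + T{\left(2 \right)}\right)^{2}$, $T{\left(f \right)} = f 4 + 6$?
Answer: $\frac{61020931}{3858270290} \approx 0.015816$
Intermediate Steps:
$g = - \frac{57}{4}$ ($g = \frac{1}{4} \left(-57\right) = - \frac{57}{4} \approx -14.25$)
$T{\left(f \right)} = 6 + 4 f$ ($T{\left(f \right)} = 4 f + 6 = 6 + 4 f$)
$C{\left(M \right)} = 679$ ($C{\left(M \right)} = 3 + \left(12 + \left(6 + 4 \cdot 2\right)\right)^{2} = 3 + \left(12 + \left(6 + 8\right)\right)^{2} = 3 + \left(12 + 14\right)^{2} = 3 + 26^{2} = 3 + 676 = 679$)
$\frac{C{\left(-370 \right)}}{-250765} + \frac{\left(-40\right) 10 g}{307720} = \frac{679}{-250765} + \frac{\left(-40\right) 10 \left(- \frac{57}{4}\right)}{307720} = 679 \left(- \frac{1}{250765}\right) + \left(-400\right) \left(- \frac{57}{4}\right) \frac{1}{307720} = - \frac{679}{250765} + 5700 \cdot \frac{1}{307720} = - \frac{679}{250765} + \frac{285}{15386} = \frac{61020931}{3858270290}$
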